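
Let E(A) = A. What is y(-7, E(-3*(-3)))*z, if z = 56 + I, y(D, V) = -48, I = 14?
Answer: -3360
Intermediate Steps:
z = 70 (z = 56 + 14 = 70)
y(-7, E(-3*(-3)))*z = -48*70 = -3360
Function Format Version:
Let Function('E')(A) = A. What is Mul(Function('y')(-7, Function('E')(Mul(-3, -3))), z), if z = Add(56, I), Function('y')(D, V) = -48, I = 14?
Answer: -3360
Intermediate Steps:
z = 70 (z = Add(56, 14) = 70)
Mul(Function('y')(-7, Function('E')(Mul(-3, -3))), z) = Mul(-48, 70) = -3360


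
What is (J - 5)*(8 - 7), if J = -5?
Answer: -10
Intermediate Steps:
(J - 5)*(8 - 7) = (-5 - 5)*(8 - 7) = -10*1 = -10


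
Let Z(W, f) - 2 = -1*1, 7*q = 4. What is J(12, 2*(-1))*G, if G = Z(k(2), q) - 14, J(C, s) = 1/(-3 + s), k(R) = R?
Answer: 13/5 ≈ 2.6000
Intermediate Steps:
q = 4/7 (q = (⅐)*4 = 4/7 ≈ 0.57143)
Z(W, f) = 1 (Z(W, f) = 2 - 1*1 = 2 - 1 = 1)
G = -13 (G = 1 - 14 = -13)
J(12, 2*(-1))*G = -13/(-3 + 2*(-1)) = -13/(-3 - 2) = -13/(-5) = -⅕*(-13) = 13/5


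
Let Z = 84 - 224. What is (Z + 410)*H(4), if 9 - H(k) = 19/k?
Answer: 2295/2 ≈ 1147.5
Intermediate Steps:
Z = -140
H(k) = 9 - 19/k
(Z + 410)*H(4) = (-140 + 410)*(9 - 19/4) = 270*(9 - 19*¼) = 270*(9 - 19/4) = 270*(17/4) = 2295/2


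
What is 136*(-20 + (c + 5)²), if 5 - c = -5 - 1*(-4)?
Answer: 13736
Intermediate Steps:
c = 6 (c = 5 - (-5 - 1*(-4)) = 5 - (-5 + 4) = 5 - 1*(-1) = 5 + 1 = 6)
136*(-20 + (c + 5)²) = 136*(-20 + (6 + 5)²) = 136*(-20 + 11²) = 136*(-20 + 121) = 136*101 = 13736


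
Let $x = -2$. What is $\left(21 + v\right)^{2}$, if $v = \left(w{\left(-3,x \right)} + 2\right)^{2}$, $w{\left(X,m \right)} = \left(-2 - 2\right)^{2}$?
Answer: $119025$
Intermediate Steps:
$w{\left(X,m \right)} = 16$ ($w{\left(X,m \right)} = \left(-4\right)^{2} = 16$)
$v = 324$ ($v = \left(16 + 2\right)^{2} = 18^{2} = 324$)
$\left(21 + v\right)^{2} = \left(21 + 324\right)^{2} = 345^{2} = 119025$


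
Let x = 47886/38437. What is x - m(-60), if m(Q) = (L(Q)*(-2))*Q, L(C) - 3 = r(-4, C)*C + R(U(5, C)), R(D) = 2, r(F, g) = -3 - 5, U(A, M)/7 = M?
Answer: -2236985514/38437 ≈ -58199.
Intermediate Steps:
U(A, M) = 7*M
r(F, g) = -8
x = 47886/38437 (x = 47886*(1/38437) = 47886/38437 ≈ 1.2458)
L(C) = 5 - 8*C (L(C) = 3 + (-8*C + 2) = 3 + (2 - 8*C) = 5 - 8*C)
m(Q) = Q*(-10 + 16*Q) (m(Q) = ((5 - 8*Q)*(-2))*Q = (-10 + 16*Q)*Q = Q*(-10 + 16*Q))
x - m(-60) = 47886/38437 - 2*(-60)*(-5 + 8*(-60)) = 47886/38437 - 2*(-60)*(-5 - 480) = 47886/38437 - 2*(-60)*(-485) = 47886/38437 - 1*58200 = 47886/38437 - 58200 = -2236985514/38437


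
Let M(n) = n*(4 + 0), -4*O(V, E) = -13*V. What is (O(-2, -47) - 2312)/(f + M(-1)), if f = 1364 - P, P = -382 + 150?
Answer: -4637/3184 ≈ -1.4563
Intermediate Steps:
O(V, E) = 13*V/4 (O(V, E) = -(-13)*V/4 = 13*V/4)
P = -232
M(n) = 4*n (M(n) = n*4 = 4*n)
f = 1596 (f = 1364 - 1*(-232) = 1364 + 232 = 1596)
(O(-2, -47) - 2312)/(f + M(-1)) = ((13/4)*(-2) - 2312)/(1596 + 4*(-1)) = (-13/2 - 2312)/(1596 - 4) = -4637/2/1592 = -4637/2*1/1592 = -4637/3184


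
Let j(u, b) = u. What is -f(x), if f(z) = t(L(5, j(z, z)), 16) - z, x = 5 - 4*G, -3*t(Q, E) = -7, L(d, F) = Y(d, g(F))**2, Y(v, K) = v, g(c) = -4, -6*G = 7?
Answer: 22/3 ≈ 7.3333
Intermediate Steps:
G = -7/6 (G = -1/6*7 = -7/6 ≈ -1.1667)
L(d, F) = d**2
t(Q, E) = 7/3 (t(Q, E) = -1/3*(-7) = 7/3)
x = 29/3 (x = 5 - 4*(-7/6) = 5 + 14/3 = 29/3 ≈ 9.6667)
f(z) = 7/3 - z
-f(x) = -(7/3 - 1*29/3) = -(7/3 - 29/3) = -1*(-22/3) = 22/3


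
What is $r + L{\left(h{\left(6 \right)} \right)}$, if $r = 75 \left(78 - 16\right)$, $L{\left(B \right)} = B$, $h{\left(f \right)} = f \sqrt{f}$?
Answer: $4650 + 6 \sqrt{6} \approx 4664.7$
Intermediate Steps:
$h{\left(f \right)} = f^{\frac{3}{2}}$
$r = 4650$ ($r = 75 \cdot 62 = 4650$)
$r + L{\left(h{\left(6 \right)} \right)} = 4650 + 6^{\frac{3}{2}} = 4650 + 6 \sqrt{6}$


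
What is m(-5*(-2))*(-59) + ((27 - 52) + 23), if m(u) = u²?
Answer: -5902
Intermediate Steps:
m(-5*(-2))*(-59) + ((27 - 52) + 23) = (-5*(-2))²*(-59) + ((27 - 52) + 23) = 10²*(-59) + (-25 + 23) = 100*(-59) - 2 = -5900 - 2 = -5902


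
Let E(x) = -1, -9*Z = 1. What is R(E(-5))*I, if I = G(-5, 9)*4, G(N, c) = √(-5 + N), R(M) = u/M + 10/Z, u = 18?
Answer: -432*I*√10 ≈ -1366.1*I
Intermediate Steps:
Z = -⅑ (Z = -⅑*1 = -⅑ ≈ -0.11111)
R(M) = -90 + 18/M (R(M) = 18/M + 10/(-⅑) = 18/M + 10*(-9) = 18/M - 90 = -90 + 18/M)
I = 4*I*√10 (I = √(-5 - 5)*4 = √(-10)*4 = (I*√10)*4 = 4*I*√10 ≈ 12.649*I)
R(E(-5))*I = (-90 + 18/(-1))*(4*I*√10) = (-90 + 18*(-1))*(4*I*√10) = (-90 - 18)*(4*I*√10) = -432*I*√10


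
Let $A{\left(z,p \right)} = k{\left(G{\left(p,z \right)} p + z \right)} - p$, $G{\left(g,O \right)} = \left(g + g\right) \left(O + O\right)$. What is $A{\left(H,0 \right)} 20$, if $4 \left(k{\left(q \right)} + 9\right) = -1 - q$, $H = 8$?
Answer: $-225$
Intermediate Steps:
$G{\left(g,O \right)} = 4 O g$ ($G{\left(g,O \right)} = 2 g 2 O = 4 O g$)
$k{\left(q \right)} = - \frac{37}{4} - \frac{q}{4}$ ($k{\left(q \right)} = -9 + \frac{-1 - q}{4} = -9 - \left(\frac{1}{4} + \frac{q}{4}\right) = - \frac{37}{4} - \frac{q}{4}$)
$A{\left(z,p \right)} = - \frac{37}{4} - p - \frac{z}{4} - z p^{2}$ ($A{\left(z,p \right)} = \left(- \frac{37}{4} - \frac{4 z p p + z}{4}\right) - p = \left(- \frac{37}{4} - \frac{4 p z p + z}{4}\right) - p = \left(- \frac{37}{4} - \frac{4 z p^{2} + z}{4}\right) - p = \left(- \frac{37}{4} - \frac{z + 4 z p^{2}}{4}\right) - p = \left(- \frac{37}{4} - \left(\frac{z}{4} + z p^{2}\right)\right) - p = \left(- \frac{37}{4} - \frac{z}{4} - z p^{2}\right) - p = - \frac{37}{4} - p - \frac{z}{4} - z p^{2}$)
$A{\left(H,0 \right)} 20 = \left(- \frac{37}{4} - 0 - 2 - 8 \cdot 0^{2}\right) 20 = \left(- \frac{37}{4} + 0 - 2 - 8 \cdot 0\right) 20 = \left(- \frac{37}{4} + 0 - 2 + 0\right) 20 = \left(- \frac{45}{4}\right) 20 = -225$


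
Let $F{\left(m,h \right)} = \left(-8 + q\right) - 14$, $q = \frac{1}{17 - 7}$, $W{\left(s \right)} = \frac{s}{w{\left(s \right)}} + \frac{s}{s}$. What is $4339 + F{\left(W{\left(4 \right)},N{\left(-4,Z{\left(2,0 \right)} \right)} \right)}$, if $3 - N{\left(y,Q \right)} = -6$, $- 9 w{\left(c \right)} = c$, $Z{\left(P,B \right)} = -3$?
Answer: $\frac{43171}{10} \approx 4317.1$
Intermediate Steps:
$w{\left(c \right)} = - \frac{c}{9}$
$W{\left(s \right)} = -8$ ($W{\left(s \right)} = \frac{s}{\left(- \frac{1}{9}\right) s} + \frac{s}{s} = s \left(- \frac{9}{s}\right) + 1 = -9 + 1 = -8$)
$N{\left(y,Q \right)} = 9$ ($N{\left(y,Q \right)} = 3 - -6 = 3 + 6 = 9$)
$q = \frac{1}{10} \approx 0.1$
$F{\left(m,h \right)} = - \frac{219}{10}$ ($F{\left(m,h \right)} = \left(-8 + \frac{1}{10}\right) - 14 = - \frac{79}{10} - 14 = - \frac{219}{10}$)
$4339 + F{\left(W{\left(4 \right)},N{\left(-4,Z{\left(2,0 \right)} \right)} \right)} = 4339 - \frac{219}{10} = \frac{43171}{10}$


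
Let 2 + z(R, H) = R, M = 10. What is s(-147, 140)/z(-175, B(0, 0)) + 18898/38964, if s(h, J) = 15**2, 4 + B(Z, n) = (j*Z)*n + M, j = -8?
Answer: -903659/1149438 ≈ -0.78617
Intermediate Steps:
B(Z, n) = 6 - 8*Z*n (B(Z, n) = -4 + ((-8*Z)*n + 10) = -4 + (-8*Z*n + 10) = -4 + (10 - 8*Z*n) = 6 - 8*Z*n)
z(R, H) = -2 + R
s(h, J) = 225
s(-147, 140)/z(-175, B(0, 0)) + 18898/38964 = 225/(-2 - 175) + 18898/38964 = 225/(-177) + 18898*(1/38964) = 225*(-1/177) + 9449/19482 = -75/59 + 9449/19482 = -903659/1149438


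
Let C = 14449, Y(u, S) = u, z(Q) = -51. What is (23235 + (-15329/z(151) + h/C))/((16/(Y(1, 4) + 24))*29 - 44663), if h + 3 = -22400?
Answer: -433554860825/822461079789 ≈ -0.52714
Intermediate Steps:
h = -22403 (h = -3 - 22400 = -22403)
(23235 + (-15329/z(151) + h/C))/((16/(Y(1, 4) + 24))*29 - 44663) = (23235 + (-15329/(-51) - 22403/14449))/((16/(1 + 24))*29 - 44663) = (23235 + (-15329*(-1/51) - 22403*1/14449))/((16/25)*29 - 44663) = (23235 + (15329/51 - 22403/14449))/(((1/25)*16)*29 - 44663) = (23235 + 220346168/736899)/((16/25)*29 - 44663) = 17342194433/(736899*(464/25 - 44663)) = 17342194433/(736899*(-1116111/25)) = (17342194433/736899)*(-25/1116111) = -433554860825/822461079789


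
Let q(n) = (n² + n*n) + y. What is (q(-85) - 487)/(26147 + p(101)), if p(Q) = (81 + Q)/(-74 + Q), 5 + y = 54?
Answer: 378324/706151 ≈ 0.53576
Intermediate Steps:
y = 49 (y = -5 + 54 = 49)
p(Q) = (81 + Q)/(-74 + Q)
q(n) = 49 + 2*n² (q(n) = (n² + n*n) + 49 = (n² + n²) + 49 = 2*n² + 49 = 49 + 2*n²)
(q(-85) - 487)/(26147 + p(101)) = ((49 + 2*(-85)²) - 487)/(26147 + (81 + 101)/(-74 + 101)) = ((49 + 2*7225) - 487)/(26147 + 182/27) = ((49 + 14450) - 487)/(26147 + (1/27)*182) = (14499 - 487)/(26147 + 182/27) = 14012/(706151/27) = 14012*(27/706151) = 378324/706151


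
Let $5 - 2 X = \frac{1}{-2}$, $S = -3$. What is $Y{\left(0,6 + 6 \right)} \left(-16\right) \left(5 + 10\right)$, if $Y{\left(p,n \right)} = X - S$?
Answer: $-1380$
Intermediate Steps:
$X = \frac{11}{4}$ ($X = \frac{5}{2} - \frac{1}{2 \left(-2\right)} = \frac{5}{2} - - \frac{1}{4} = \frac{5}{2} + \frac{1}{4} = \frac{11}{4} \approx 2.75$)
$Y{\left(p,n \right)} = \frac{23}{4}$ ($Y{\left(p,n \right)} = \frac{11}{4} - -3 = \frac{11}{4} + 3 = \frac{23}{4}$)
$Y{\left(0,6 + 6 \right)} \left(-16\right) \left(5 + 10\right) = \frac{23}{4} \left(-16\right) \left(5 + 10\right) = \left(-92\right) 15 = -1380$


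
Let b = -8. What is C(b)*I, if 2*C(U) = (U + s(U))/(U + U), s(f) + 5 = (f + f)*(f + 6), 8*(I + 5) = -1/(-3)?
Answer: 2261/768 ≈ 2.9440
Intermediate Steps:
I = -119/24 (I = -5 + (-1/(-3))/8 = -5 + (-1*(-⅓))/8 = -5 + (⅛)*(⅓) = -5 + 1/24 = -119/24 ≈ -4.9583)
s(f) = -5 + 2*f*(6 + f) (s(f) = -5 + (f + f)*(f + 6) = -5 + (2*f)*(6 + f) = -5 + 2*f*(6 + f))
C(U) = (-5 + 2*U² + 13*U)/(4*U) (C(U) = ((U + (-5 + 2*U² + 12*U))/(U + U))/2 = ((-5 + 2*U² + 13*U)/((2*U)))/2 = ((-5 + 2*U² + 13*U)*(1/(2*U)))/2 = ((-5 + 2*U² + 13*U)/(2*U))/2 = (-5 + 2*U² + 13*U)/(4*U))
C(b)*I = (13/4 + (½)*(-8) - 5/4/(-8))*(-119/24) = (13/4 - 4 - 5/4*(-⅛))*(-119/24) = (13/4 - 4 + 5/32)*(-119/24) = -19/32*(-119/24) = 2261/768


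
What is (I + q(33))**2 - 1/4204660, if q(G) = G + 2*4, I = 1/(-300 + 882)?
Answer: 149644577047801/89013703365 ≈ 1681.1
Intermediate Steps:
I = 1/582 ≈ 0.0017182
q(G) = 8 + G (q(G) = G + 8 = 8 + G)
(I + q(33))**2 - 1/4204660 = (1/582 + (8 + 33))**2 - 1/4204660 = (1/582 + 41)**2 - 1*1/4204660 = (23863/582)**2 - 1/4204660 = 569442769/338724 - 1/4204660 = 149644577047801/89013703365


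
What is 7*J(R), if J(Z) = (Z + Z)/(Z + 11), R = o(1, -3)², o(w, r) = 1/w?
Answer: 7/6 ≈ 1.1667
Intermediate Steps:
R = 1 (R = (1/1)² = 1² = 1)
J(Z) = 2*Z/(11 + Z) (J(Z) = (2*Z)/(11 + Z) = 2*Z/(11 + Z))
7*J(R) = 7*(2*1/(11 + 1)) = 7*(2*1/12) = 7*(2*1*(1/12)) = 7*(⅙) = 7/6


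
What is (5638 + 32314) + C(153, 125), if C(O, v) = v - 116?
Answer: 37961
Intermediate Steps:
C(O, v) = -116 + v
(5638 + 32314) + C(153, 125) = (5638 + 32314) + (-116 + 125) = 37952 + 9 = 37961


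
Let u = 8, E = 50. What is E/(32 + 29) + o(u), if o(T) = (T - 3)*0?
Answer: 50/61 ≈ 0.81967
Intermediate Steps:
o(T) = 0 (o(T) = (-3 + T)*0 = 0)
E/(32 + 29) + o(u) = 50/(32 + 29) + 0 = 50/61 + 0 = 50/61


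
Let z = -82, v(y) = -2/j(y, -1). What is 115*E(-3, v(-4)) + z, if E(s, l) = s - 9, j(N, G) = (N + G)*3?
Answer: -1462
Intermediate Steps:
j(N, G) = 3*G + 3*N (j(N, G) = (G + N)*3 = 3*G + 3*N)
v(y) = -2/(-3 + 3*y) (v(y) = -2/(3*(-1) + 3*y) = -2/(-3 + 3*y))
E(s, l) = -9 + s
115*E(-3, v(-4)) + z = 115*(-9 - 3) - 82 = 115*(-12) - 82 = -1380 - 82 = -1462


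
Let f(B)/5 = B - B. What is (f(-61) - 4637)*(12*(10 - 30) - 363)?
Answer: 2796111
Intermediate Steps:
f(B) = 0 (f(B) = 5*(B - B) = 5*0 = 0)
(f(-61) - 4637)*(12*(10 - 30) - 363) = (0 - 4637)*(12*(10 - 30) - 363) = -4637*(12*(-20) - 363) = -4637*(-240 - 363) = -4637*(-603) = 2796111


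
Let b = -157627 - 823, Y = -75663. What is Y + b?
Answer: -234113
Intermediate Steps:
b = -158450
Y + b = -75663 - 158450 = -234113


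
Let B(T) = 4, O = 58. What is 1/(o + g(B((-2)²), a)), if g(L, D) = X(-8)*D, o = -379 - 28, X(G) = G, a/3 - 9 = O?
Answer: -1/2015 ≈ -0.00049628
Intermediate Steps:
a = 201 (a = 27 + 3*58 = 27 + 174 = 201)
o = -407
g(L, D) = -8*D
1/(o + g(B((-2)²), a)) = 1/(-407 - 8*201) = 1/(-407 - 1608) = 1/(-2015) = -1/2015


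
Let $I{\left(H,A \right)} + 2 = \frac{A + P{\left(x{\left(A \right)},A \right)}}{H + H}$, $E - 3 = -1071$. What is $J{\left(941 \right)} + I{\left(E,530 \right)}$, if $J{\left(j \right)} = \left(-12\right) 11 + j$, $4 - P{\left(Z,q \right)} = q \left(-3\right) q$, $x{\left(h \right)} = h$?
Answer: $\frac{146753}{356} \approx 412.23$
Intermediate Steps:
$E = -1068$ ($E = 3 - 1071 = -1068$)
$P{\left(Z,q \right)} = 4 + 3 q^{2}$ ($P{\left(Z,q \right)} = 4 - q \left(-3\right) q = 4 - - 3 q q = 4 - - 3 q^{2} = 4 + 3 q^{2}$)
$I{\left(H,A \right)} = -2 + \frac{4 + A + 3 A^{2}}{2 H}$ ($I{\left(H,A \right)} = -2 + \frac{A + \left(4 + 3 A^{2}\right)}{H + H} = -2 + \frac{4 + A + 3 A^{2}}{2 H}$)
$J{\left(j \right)} = -132 + j$
$J{\left(941 \right)} + I{\left(E,530 \right)} = \left(-132 + 941\right) + \frac{4 + 530 - -4272 + 3 \cdot 530^{2}}{2 \left(-1068\right)} = 809 + \frac{1}{2} \left(- \frac{1}{1068}\right) \left(4 + 530 + 4272 + 3 \cdot 280900\right) = 809 + \frac{1}{2} \left(- \frac{1}{1068}\right) \left(4 + 530 + 4272 + 842700\right) = 809 + \frac{1}{2} \left(- \frac{1}{1068}\right) 847506 = 809 - \frac{141251}{356} = \frac{146753}{356}$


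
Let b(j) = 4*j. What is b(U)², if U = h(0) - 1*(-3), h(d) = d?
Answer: 144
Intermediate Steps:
U = 3 (U = 0 - 1*(-3) = 0 + 3 = 3)
b(U)² = (4*3)² = 12² = 144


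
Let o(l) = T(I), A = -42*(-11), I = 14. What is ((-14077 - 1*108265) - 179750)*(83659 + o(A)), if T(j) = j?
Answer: -25276943916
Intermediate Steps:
A = 462
o(l) = 14
((-14077 - 1*108265) - 179750)*(83659 + o(A)) = ((-14077 - 1*108265) - 179750)*(83659 + 14) = ((-14077 - 108265) - 179750)*83673 = (-122342 - 179750)*83673 = -302092*83673 = -25276943916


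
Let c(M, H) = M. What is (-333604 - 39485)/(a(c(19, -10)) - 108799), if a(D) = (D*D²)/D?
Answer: 124363/36146 ≈ 3.4406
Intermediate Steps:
a(D) = D² (a(D) = D³/D = D²)
(-333604 - 39485)/(a(c(19, -10)) - 108799) = (-333604 - 39485)/(19² - 108799) = -373089/(361 - 108799) = -373089/(-108438) = -373089*(-1/108438) = 124363/36146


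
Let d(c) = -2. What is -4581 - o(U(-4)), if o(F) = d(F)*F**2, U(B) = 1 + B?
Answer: -4563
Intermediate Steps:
o(F) = -2*F**2
-4581 - o(U(-4)) = -4581 - (-2)*(1 - 4)**2 = -4581 - (-2)*(-3)**2 = -4581 - (-2)*9 = -4581 - 1*(-18) = -4581 + 18 = -4563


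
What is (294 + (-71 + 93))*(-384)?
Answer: -121344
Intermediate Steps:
(294 + (-71 + 93))*(-384) = (294 + 22)*(-384) = 316*(-384) = -121344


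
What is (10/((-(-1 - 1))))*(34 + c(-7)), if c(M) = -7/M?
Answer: 175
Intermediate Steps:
(10/((-(-1 - 1))))*(34 + c(-7)) = (10/((-(-1 - 1))))*(34 - 7/(-7)) = (10/((-1*(-2))))*(34 - 7*(-1/7)) = (10/2)*(34 + 1) = (10*(1/2))*35 = 5*35 = 175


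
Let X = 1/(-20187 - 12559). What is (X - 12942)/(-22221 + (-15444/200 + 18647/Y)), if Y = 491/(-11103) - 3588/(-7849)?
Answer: -76249242938228825/134695083501539547 ≈ -0.56609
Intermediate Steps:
Y = 35983705/87147447 (Y = 491*(-1/11103) - 3588*(-1/7849) = -491/11103 + 3588/7849 = 35983705/87147447 ≈ 0.41291)
X = -1/32746 (X = 1/(-32746) = -1/32746 ≈ -3.0538e-5)
(X - 12942)/(-22221 + (-15444/200 + 18647/Y)) = (-1/32746 - 12942)/(-22221 + (-15444/200 + 18647/(35983705/87147447))) = -423798733/(32746*(-22221 + (-15444*1/200 + 18647*(87147447/35983705)))) = -423798733/(32746*(-22221 + (-3861/50 + 1625038444209/35983705))) = -423798733/(32746*(-22221 + 16222597825089/359837050)) = -423798733/(32746*8226658737039/359837050) = -423798733/32746*359837050/8226658737039 = -76249242938228825/134695083501539547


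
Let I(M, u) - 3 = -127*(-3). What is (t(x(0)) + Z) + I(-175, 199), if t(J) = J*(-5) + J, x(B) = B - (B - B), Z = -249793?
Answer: -249409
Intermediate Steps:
x(B) = B (x(B) = B - 1*0 = B + 0 = B)
t(J) = -4*J (t(J) = -5*J + J = -4*J)
I(M, u) = 384 (I(M, u) = 3 - 127*(-3) = 3 + 381 = 384)
(t(x(0)) + Z) + I(-175, 199) = (-4*0 - 249793) + 384 = (0 - 249793) + 384 = -249793 + 384 = -249409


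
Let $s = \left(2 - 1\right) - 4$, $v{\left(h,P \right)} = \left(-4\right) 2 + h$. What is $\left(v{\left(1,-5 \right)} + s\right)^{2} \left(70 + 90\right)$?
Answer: $16000$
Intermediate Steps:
$v{\left(h,P \right)} = -8 + h$
$s = -3$ ($s = 1 - 4 = -3$)
$\left(v{\left(1,-5 \right)} + s\right)^{2} \left(70 + 90\right) = \left(\left(-8 + 1\right) - 3\right)^{2} \left(70 + 90\right) = \left(-7 - 3\right)^{2} \cdot 160 = \left(-10\right)^{2} \cdot 160 = 100 \cdot 160 = 16000$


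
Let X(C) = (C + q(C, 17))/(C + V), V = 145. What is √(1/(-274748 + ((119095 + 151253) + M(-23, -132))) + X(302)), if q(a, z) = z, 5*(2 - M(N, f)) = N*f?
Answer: √9920121132522/3728874 ≈ 0.84466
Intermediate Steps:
M(N, f) = 2 - N*f/5
X(C) = (17 + C)/(145 + C) (X(C) = (C + 17)/(C + 145) = (17 + C)/(145 + C))
√(1/(-274748 + ((119095 + 151253) + M(-23, -132))) + X(302)) = √(1/(-274748 + ((119095 + 151253) + (2 - ⅕*(-23)*(-132)))) + (17 + 302)/(145 + 302)) = √(1/(-274748 + (270348 + (2 - 3036/5))) + 319/447) = √(1/(-274748 + (270348 - 3026/5)) + (1/447)*319) = √(1/(-274748 + 1348714/5) + 319/447) = √(1/(-25026/5) + 319/447) = √(-5/25026 + 319/447) = √(2660353/3728874) = √9920121132522/3728874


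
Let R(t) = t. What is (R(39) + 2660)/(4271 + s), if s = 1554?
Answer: 2699/5825 ≈ 0.46335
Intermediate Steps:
(R(39) + 2660)/(4271 + s) = (39 + 2660)/(4271 + 1554) = 2699/5825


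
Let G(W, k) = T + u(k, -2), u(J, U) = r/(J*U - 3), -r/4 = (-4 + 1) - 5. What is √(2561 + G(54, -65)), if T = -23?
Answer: √40939466/127 ≈ 50.381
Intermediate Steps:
r = 32 (r = -4*((-4 + 1) - 5) = -4*(-3 - 5) = -4*(-8) = 32)
u(J, U) = 32/(-3 + J*U) (u(J, U) = 32/(J*U - 3) = 32/(-3 + J*U))
G(W, k) = -23 + 32/(-3 - 2*k) (G(W, k) = -23 + 32/(-3 + k*(-2)) = -23 + 32/(-3 - 2*k))
√(2561 + G(54, -65)) = √(2561 + (101 + 46*(-65))/(-3 - 2*(-65))) = √(2561 + (101 - 2990)/(-3 + 130)) = √(2561 - 2889/127) = √(322358/127) = √40939466/127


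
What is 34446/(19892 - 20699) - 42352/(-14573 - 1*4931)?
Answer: -13284515/327911 ≈ -40.513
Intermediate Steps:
34446/(19892 - 20699) - 42352/(-14573 - 1*4931) = 34446/(-807) - 42352/(-14573 - 4931) = 34446*(-1/807) - 42352/(-19504) = -11482/269 - 42352*(-1/19504) = -11482/269 + 2647/1219 = -13284515/327911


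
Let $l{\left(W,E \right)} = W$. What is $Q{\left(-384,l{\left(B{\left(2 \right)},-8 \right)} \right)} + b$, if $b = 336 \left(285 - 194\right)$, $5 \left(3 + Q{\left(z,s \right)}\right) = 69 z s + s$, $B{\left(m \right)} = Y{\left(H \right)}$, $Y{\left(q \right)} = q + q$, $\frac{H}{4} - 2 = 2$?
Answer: $-138995$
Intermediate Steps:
$H = 16$ ($H = 8 + 4 \cdot 2 = 8 + 8 = 16$)
$Y{\left(q \right)} = 2 q$
$B{\left(m \right)} = 32$ ($B{\left(m \right)} = 2 \cdot 16 = 32$)
$Q{\left(z,s \right)} = -3 + \frac{s}{5} + \frac{69 s z}{5}$ ($Q{\left(z,s \right)} = -3 + \frac{69 z s + s}{5} = -3 + \frac{69 s z + s}{5} = -3 + \frac{s + 69 s z}{5} = -3 + \left(\frac{s}{5} + \frac{69 s z}{5}\right) = -3 + \frac{s}{5} + \frac{69 s z}{5}$)
$b = 30576$ ($b = 336 \cdot 91 = 30576$)
$Q{\left(-384,l{\left(B{\left(2 \right)},-8 \right)} \right)} + b = \left(-3 + \frac{1}{5} \cdot 32 + \frac{69}{5} \cdot 32 \left(-384\right)\right) + 30576 = \left(-3 + \frac{32}{5} - \frac{847872}{5}\right) + 30576 = -169571 + 30576 = -138995$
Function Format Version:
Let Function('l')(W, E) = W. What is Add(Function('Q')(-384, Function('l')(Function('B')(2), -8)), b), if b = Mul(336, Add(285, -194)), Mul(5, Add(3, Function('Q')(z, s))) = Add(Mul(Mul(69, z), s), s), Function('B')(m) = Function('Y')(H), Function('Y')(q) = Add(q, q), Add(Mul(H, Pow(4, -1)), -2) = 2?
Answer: -138995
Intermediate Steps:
H = 16 (H = Add(8, Mul(4, 2)) = Add(8, 8) = 16)
Function('Y')(q) = Mul(2, q)
Function('B')(m) = 32 (Function('B')(m) = Mul(2, 16) = 32)
Function('Q')(z, s) = Add(-3, Mul(Rational(1, 5), s), Mul(Rational(69, 5), s, z)) (Function('Q')(z, s) = Add(-3, Mul(Rational(1, 5), Add(Mul(Mul(69, z), s), s))) = Add(-3, Mul(Rational(1, 5), Add(Mul(69, s, z), s))) = Add(-3, Mul(Rational(1, 5), Add(s, Mul(69, s, z)))) = Add(-3, Add(Mul(Rational(1, 5), s), Mul(Rational(69, 5), s, z))) = Add(-3, Mul(Rational(1, 5), s), Mul(Rational(69, 5), s, z)))
b = 30576 (b = Mul(336, 91) = 30576)
Add(Function('Q')(-384, Function('l')(Function('B')(2), -8)), b) = Add(Add(-3, Mul(Rational(1, 5), 32), Mul(Rational(69, 5), 32, -384)), 30576) = Add(Add(-3, Rational(32, 5), Rational(-847872, 5)), 30576) = Add(-169571, 30576) = -138995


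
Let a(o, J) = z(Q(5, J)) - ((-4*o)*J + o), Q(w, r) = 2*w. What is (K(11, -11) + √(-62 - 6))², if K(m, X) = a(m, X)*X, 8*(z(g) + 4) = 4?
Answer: 120274817/4 + 21934*I*√17 ≈ 3.0069e+7 + 90436.0*I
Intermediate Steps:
z(g) = -7/2 (z(g) = -4 + (⅛)*4 = -4 + ½ = -7/2)
a(o, J) = -7/2 - o + 4*J*o (a(o, J) = -7/2 - ((-4*o)*J + o) = -7/2 - (-4*J*o + o) = -7/2 - (o - 4*J*o) = -7/2 + (-o + 4*J*o) = -7/2 - o + 4*J*o)
K(m, X) = X*(-7/2 - m + 4*X*m) (K(m, X) = (-7/2 - m + 4*X*m)*X = X*(-7/2 - m + 4*X*m))
(K(11, -11) + √(-62 - 6))² = ((½)*(-11)*(-7 - 2*11 + 8*(-11)*11) + √(-62 - 6))² = ((½)*(-11)*(-7 - 22 - 968) + √(-68))² = ((½)*(-11)*(-997) + 2*I*√17)² = (10967/2 + 2*I*√17)²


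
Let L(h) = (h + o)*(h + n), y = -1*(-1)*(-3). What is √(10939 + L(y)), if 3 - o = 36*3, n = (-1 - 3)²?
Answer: √9535 ≈ 97.647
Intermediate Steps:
n = 16 (n = (-4)² = 16)
o = -105 (o = 3 - 36*3 = 3 - 1*108 = 3 - 108 = -105)
y = -3 (y = 1*(-3) = -3)
L(h) = (-105 + h)*(16 + h) (L(h) = (h - 105)*(h + 16) = (-105 + h)*(16 + h))
√(10939 + L(y)) = √(10939 + (-1680 + (-3)² - 89*(-3))) = √(10939 + (-1680 + 9 + 267)) = √(10939 - 1404) = √9535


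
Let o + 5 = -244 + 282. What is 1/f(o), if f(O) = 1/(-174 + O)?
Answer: -141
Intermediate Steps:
o = 33 (o = -5 + (-244 + 282) = -5 + 38 = 33)
1/f(o) = 1/(1/(-174 + 33)) = 1/(1/(-141)) = 1/(-1/141) = -141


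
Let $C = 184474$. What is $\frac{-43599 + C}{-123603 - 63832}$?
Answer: $- \frac{28175}{37487} \approx -0.75159$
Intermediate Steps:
$\frac{-43599 + C}{-123603 - 63832} = \frac{-43599 + 184474}{-123603 - 63832} = \frac{140875}{-187435} = 140875 \left(- \frac{1}{187435}\right) = - \frac{28175}{37487}$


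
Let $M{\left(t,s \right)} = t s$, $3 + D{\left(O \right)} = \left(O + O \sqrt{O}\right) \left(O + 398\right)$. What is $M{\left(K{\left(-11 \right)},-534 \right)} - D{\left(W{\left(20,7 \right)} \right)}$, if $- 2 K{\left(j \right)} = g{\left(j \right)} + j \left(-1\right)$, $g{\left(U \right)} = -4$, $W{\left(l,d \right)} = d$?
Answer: $-963 - 2835 \sqrt{7} \approx -8463.7$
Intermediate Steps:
$D{\left(O \right)} = -3 + \left(398 + O\right) \left(O + O^{\frac{3}{2}}\right)$ ($D{\left(O \right)} = -3 + \left(O + O \sqrt{O}\right) \left(O + 398\right) = -3 + \left(O + O^{\frac{3}{2}}\right) \left(398 + O\right) = -3 + \left(398 + O\right) \left(O + O^{\frac{3}{2}}\right)$)
$K{\left(j \right)} = 2 + \frac{j}{2}$ ($K{\left(j \right)} = - \frac{-4 + j \left(-1\right)}{2} = - \frac{-4 - j}{2} = 2 + \frac{j}{2}$)
$M{\left(t,s \right)} = s t$
$M{\left(K{\left(-11 \right)},-534 \right)} - D{\left(W{\left(20,7 \right)} \right)} = - 534 \left(2 + \frac{1}{2} \left(-11\right)\right) - \left(-3 + 7^{2} + 7^{\frac{5}{2}} + 398 \cdot 7 + 398 \cdot 7^{\frac{3}{2}}\right) = - 534 \left(2 - \frac{11}{2}\right) - \left(-3 + 49 + 49 \sqrt{7} + 2786 + 398 \cdot 7 \sqrt{7}\right) = \left(-534\right) \left(- \frac{7}{2}\right) - \left(-3 + 49 + 49 \sqrt{7} + 2786 + 2786 \sqrt{7}\right) = 1869 - \left(2832 + 2835 \sqrt{7}\right) = -963 - 2835 \sqrt{7}$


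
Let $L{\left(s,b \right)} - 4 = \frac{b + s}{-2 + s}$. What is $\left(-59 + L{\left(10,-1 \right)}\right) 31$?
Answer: $- \frac{13361}{8} \approx -1670.1$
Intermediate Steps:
$L{\left(s,b \right)} = 4 + \frac{b + s}{-2 + s}$
$\left(-59 + L{\left(10,-1 \right)}\right) 31 = \left(-59 + \frac{-8 - 1 + 5 \cdot 10}{-2 + 10}\right) 31 = \left(-59 + \frac{-8 - 1 + 50}{8}\right) 31 = \left(-59 + \frac{1}{8} \cdot 41\right) 31 = \left(-59 + \frac{41}{8}\right) 31 = \left(- \frac{431}{8}\right) 31 = - \frac{13361}{8}$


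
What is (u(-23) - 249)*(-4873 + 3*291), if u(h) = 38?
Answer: 844000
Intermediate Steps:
(u(-23) - 249)*(-4873 + 3*291) = (38 - 249)*(-4873 + 3*291) = -211*(-4873 + 873) = -211*(-4000) = 844000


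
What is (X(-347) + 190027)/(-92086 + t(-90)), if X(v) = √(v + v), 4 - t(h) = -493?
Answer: -190027/91589 - I*√694/91589 ≈ -2.0748 - 0.00028763*I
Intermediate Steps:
t(h) = 497 (t(h) = 4 - 1*(-493) = 4 + 493 = 497)
X(v) = √2*√v (X(v) = √(2*v) = √2*√v)
(X(-347) + 190027)/(-92086 + t(-90)) = (√2*√(-347) + 190027)/(-92086 + 497) = (√2*(I*√347) + 190027)/(-91589) = (I*√694 + 190027)*(-1/91589) = (190027 + I*√694)*(-1/91589) = -190027/91589 - I*√694/91589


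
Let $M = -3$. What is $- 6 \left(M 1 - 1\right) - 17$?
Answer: $7$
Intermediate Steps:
$- 6 \left(M 1 - 1\right) - 17 = - 6 \left(\left(-3\right) 1 - 1\right) - 17 = - 6 \left(-3 - 1\right) - 17 = \left(-6\right) \left(-4\right) - 17 = 24 - 17 = 7$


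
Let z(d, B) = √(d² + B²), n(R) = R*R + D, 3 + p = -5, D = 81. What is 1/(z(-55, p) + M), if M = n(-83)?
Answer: 6970/48577811 - √3089/48577811 ≈ 0.00014234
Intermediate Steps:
p = -8 (p = -3 - 5 = -8)
n(R) = 81 + R² (n(R) = R*R + 81 = R² + 81 = 81 + R²)
M = 6970 (M = 81 + (-83)² = 81 + 6889 = 6970)
z(d, B) = √(B² + d²)
1/(z(-55, p) + M) = 1/(√((-8)² + (-55)²) + 6970) = 1/(√(64 + 3025) + 6970) = 1/(√3089 + 6970) = 1/(6970 + √3089)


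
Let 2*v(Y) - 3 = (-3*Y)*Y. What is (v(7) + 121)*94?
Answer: 4606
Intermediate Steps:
v(Y) = 3/2 - 3*Y²/2 (v(Y) = 3/2 + ((-3*Y)*Y)/2 = 3/2 + (-3*Y²)/2 = 3/2 - 3*Y²/2)
(v(7) + 121)*94 = ((3/2 - 3/2*7²) + 121)*94 = ((3/2 - 3/2*49) + 121)*94 = ((3/2 - 147/2) + 121)*94 = (-72 + 121)*94 = 49*94 = 4606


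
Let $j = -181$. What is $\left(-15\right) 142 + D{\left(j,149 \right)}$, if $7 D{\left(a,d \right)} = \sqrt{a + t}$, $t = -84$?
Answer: $-2130 + \frac{i \sqrt{265}}{7} \approx -2130.0 + 2.3255 i$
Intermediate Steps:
$D{\left(a,d \right)} = \frac{\sqrt{-84 + a}}{7}$ ($D{\left(a,d \right)} = \frac{\sqrt{a - 84}}{7} = \frac{\sqrt{-84 + a}}{7}$)
$\left(-15\right) 142 + D{\left(j,149 \right)} = \left(-15\right) 142 + \frac{\sqrt{-84 - 181}}{7} = -2130 + \frac{\sqrt{-265}}{7} = -2130 + \frac{i \sqrt{265}}{7}$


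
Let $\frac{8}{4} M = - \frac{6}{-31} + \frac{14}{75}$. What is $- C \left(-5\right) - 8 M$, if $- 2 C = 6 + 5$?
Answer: $- \frac{134947}{4650} \approx -29.021$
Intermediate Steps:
$M = \frac{442}{2325}$ ($M = \frac{- \frac{6}{-31} + \frac{14}{75}}{2} = \frac{\left(-6\right) \left(- \frac{1}{31}\right) + 14 \cdot \frac{1}{75}}{2} = \frac{\frac{6}{31} + \frac{14}{75}}{2} = \frac{1}{2} \cdot \frac{884}{2325} = \frac{442}{2325} \approx 0.19011$)
$C = - \frac{11}{2}$ ($C = - \frac{6 + 5}{2} = \left(- \frac{1}{2}\right) 11 = - \frac{11}{2} \approx -5.5$)
$- C \left(-5\right) - 8 M = \left(-1\right) \left(- \frac{11}{2}\right) \left(-5\right) - \frac{3536}{2325} = \frac{11}{2} \left(-5\right) - \frac{3536}{2325} = - \frac{55}{2} - \frac{3536}{2325} = - \frac{134947}{4650}$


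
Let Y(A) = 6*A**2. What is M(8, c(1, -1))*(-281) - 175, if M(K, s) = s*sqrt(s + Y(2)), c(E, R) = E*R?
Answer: -175 + 281*sqrt(23) ≈ 1172.6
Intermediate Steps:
M(K, s) = s*sqrt(24 + s) (M(K, s) = s*sqrt(s + 6*2**2) = s*sqrt(s + 6*4) = s*sqrt(s + 24) = s*sqrt(24 + s))
M(8, c(1, -1))*(-281) - 175 = ((1*(-1))*sqrt(24 + 1*(-1)))*(-281) - 175 = -sqrt(24 - 1)*(-281) - 175 = -sqrt(23)*(-281) - 175 = 281*sqrt(23) - 175 = -175 + 281*sqrt(23)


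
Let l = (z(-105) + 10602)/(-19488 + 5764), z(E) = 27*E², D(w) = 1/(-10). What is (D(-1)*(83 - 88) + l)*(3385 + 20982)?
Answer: -7344579305/13724 ≈ -5.3516e+5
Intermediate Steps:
D(w) = -⅒
l = -308277/13724 (l = (27*(-105)² + 10602)/(-19488 + 5764) = (27*11025 + 10602)/(-13724) = (297675 + 10602)*(-1/13724) = 308277*(-1/13724) = -308277/13724 ≈ -22.463)
(D(-1)*(83 - 88) + l)*(3385 + 20982) = (-(83 - 88)/10 - 308277/13724)*(3385 + 20982) = (-⅒*(-5) - 308277/13724)*24367 = (½ - 308277/13724)*24367 = -301415/13724*24367 = -7344579305/13724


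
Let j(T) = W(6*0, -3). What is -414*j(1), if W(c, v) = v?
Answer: 1242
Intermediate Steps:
j(T) = -3
-414*j(1) = -414*(-3) = 1242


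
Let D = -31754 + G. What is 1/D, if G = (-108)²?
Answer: -1/20090 ≈ -4.9776e-5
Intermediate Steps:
G = 11664
D = -20090 (D = -31754 + 11664 = -20090)
1/D = 1/(-20090) = -1/20090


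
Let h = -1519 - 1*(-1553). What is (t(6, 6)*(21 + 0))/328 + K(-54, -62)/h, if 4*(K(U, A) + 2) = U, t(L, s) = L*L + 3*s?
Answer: 2092/697 ≈ 3.0014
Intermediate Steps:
t(L, s) = L**2 + 3*s
K(U, A) = -2 + U/4
h = 34 (h = -1519 + 1553 = 34)
(t(6, 6)*(21 + 0))/328 + K(-54, -62)/h = ((6**2 + 3*6)*(21 + 0))/328 + (-2 + (1/4)*(-54))/34 = ((36 + 18)*21)*(1/328) + (-2 - 27/2)*(1/34) = (54*21)*(1/328) - 31/2*1/34 = 1134*(1/328) - 31/68 = 567/164 - 31/68 = 2092/697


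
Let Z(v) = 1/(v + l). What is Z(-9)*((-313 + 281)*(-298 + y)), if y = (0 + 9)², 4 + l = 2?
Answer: -6944/11 ≈ -631.27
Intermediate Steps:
l = -2 (l = -4 + 2 = -2)
y = 81 (y = 9² = 81)
Z(v) = 1/(-2 + v) (Z(v) = 1/(v - 2) = 1/(-2 + v))
Z(-9)*((-313 + 281)*(-298 + y)) = ((-313 + 281)*(-298 + 81))/(-2 - 9) = (-32*(-217))/(-11) = -1/11*6944 = -6944/11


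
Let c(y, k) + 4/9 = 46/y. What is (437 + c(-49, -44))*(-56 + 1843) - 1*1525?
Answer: 342622684/441 ≈ 7.7692e+5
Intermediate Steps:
c(y, k) = -4/9 + 46/y
(437 + c(-49, -44))*(-56 + 1843) - 1*1525 = (437 + (-4/9 + 46/(-49)))*(-56 + 1843) - 1*1525 = (437 + (-4/9 + 46*(-1/49)))*1787 - 1525 = (437 + (-4/9 - 46/49))*1787 - 1525 = (437 - 610/441)*1787 - 1525 = (192107/441)*1787 - 1525 = 343295209/441 - 1525 = 342622684/441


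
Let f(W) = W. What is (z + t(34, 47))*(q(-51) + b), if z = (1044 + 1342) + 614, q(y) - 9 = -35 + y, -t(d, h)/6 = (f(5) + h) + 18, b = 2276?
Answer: 5673420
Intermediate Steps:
t(d, h) = -138 - 6*h (t(d, h) = -6*((5 + h) + 18) = -6*(23 + h) = -138 - 6*h)
q(y) = -26 + y (q(y) = 9 + (-35 + y) = -26 + y)
z = 3000 (z = 2386 + 614 = 3000)
(z + t(34, 47))*(q(-51) + b) = (3000 + (-138 - 6*47))*((-26 - 51) + 2276) = (3000 + (-138 - 282))*(-77 + 2276) = (3000 - 420)*2199 = 2580*2199 = 5673420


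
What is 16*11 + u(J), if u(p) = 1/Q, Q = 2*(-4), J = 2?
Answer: 1407/8 ≈ 175.88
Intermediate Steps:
Q = -8
u(p) = -⅛ (u(p) = 1/(-8) = 1*(-⅛) = -⅛)
16*11 + u(J) = 16*11 - ⅛ = 176 - ⅛ = 1407/8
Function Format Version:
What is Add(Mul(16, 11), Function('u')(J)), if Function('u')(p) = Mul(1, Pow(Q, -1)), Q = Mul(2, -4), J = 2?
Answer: Rational(1407, 8) ≈ 175.88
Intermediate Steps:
Q = -8
Function('u')(p) = Rational(-1, 8) (Function('u')(p) = Mul(1, Pow(-8, -1)) = Mul(1, Rational(-1, 8)) = Rational(-1, 8))
Add(Mul(16, 11), Function('u')(J)) = Add(Mul(16, 11), Rational(-1, 8)) = Add(176, Rational(-1, 8)) = Rational(1407, 8)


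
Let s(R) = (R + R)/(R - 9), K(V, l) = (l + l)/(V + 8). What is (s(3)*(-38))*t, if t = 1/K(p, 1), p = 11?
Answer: 361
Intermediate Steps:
K(V, l) = 2*l/(8 + V) (K(V, l) = (2*l)/(8 + V) = 2*l/(8 + V))
t = 19/2 (t = 1/(2*1/(8 + 11)) = 1/(2*1/19) = 1/(2*1*(1/19)) = 1/(2/19) = 19/2 ≈ 9.5000)
s(R) = 2*R/(-9 + R) (s(R) = (2*R)/(-9 + R) = 2*R/(-9 + R))
(s(3)*(-38))*t = ((2*3/(-9 + 3))*(-38))*(19/2) = ((2*3/(-6))*(-38))*(19/2) = ((2*3*(-⅙))*(-38))*(19/2) = -1*(-38)*(19/2) = 38*(19/2) = 361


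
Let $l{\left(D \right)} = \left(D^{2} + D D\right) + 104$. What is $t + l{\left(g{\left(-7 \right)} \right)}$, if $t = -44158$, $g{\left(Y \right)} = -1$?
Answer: $-44052$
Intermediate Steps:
$l{\left(D \right)} = 104 + 2 D^{2}$ ($l{\left(D \right)} = \left(D^{2} + D^{2}\right) + 104 = 2 D^{2} + 104 = 104 + 2 D^{2}$)
$t + l{\left(g{\left(-7 \right)} \right)} = -44158 + \left(104 + 2 \left(-1\right)^{2}\right) = -44158 + \left(104 + 2 \cdot 1\right) = -44158 + \left(104 + 2\right) = -44158 + 106 = -44052$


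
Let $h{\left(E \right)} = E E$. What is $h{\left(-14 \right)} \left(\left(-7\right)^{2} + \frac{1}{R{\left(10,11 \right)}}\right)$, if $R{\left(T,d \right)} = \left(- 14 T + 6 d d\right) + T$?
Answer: $\frac{1431045}{149} \approx 9604.3$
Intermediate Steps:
$h{\left(E \right)} = E^{2}$
$R{\left(T,d \right)} = - 13 T + 6 d^{2}$ ($R{\left(T,d \right)} = \left(- 14 T + 6 d^{2}\right) + T = - 13 T + 6 d^{2}$)
$h{\left(-14 \right)} \left(\left(-7\right)^{2} + \frac{1}{R{\left(10,11 \right)}}\right) = \left(-14\right)^{2} \left(\left(-7\right)^{2} + \frac{1}{\left(-13\right) 10 + 6 \cdot 11^{2}}\right) = 196 \left(49 + \frac{1}{-130 + 6 \cdot 121}\right) = 196 \left(49 + \frac{1}{-130 + 726}\right) = 196 \left(49 + \frac{1}{596}\right) = 196 \cdot \frac{29205}{596} = \frac{1431045}{149}$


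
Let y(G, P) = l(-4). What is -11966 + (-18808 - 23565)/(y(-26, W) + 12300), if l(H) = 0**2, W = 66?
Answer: -147224173/12300 ≈ -11969.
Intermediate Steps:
l(H) = 0
y(G, P) = 0
-11966 + (-18808 - 23565)/(y(-26, W) + 12300) = -11966 + (-18808 - 23565)/(0 + 12300) = -11966 - 42373/12300 = -147224173/12300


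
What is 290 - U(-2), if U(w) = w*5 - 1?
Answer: 301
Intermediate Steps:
U(w) = -1 + 5*w (U(w) = 5*w - 1 = -1 + 5*w)
290 - U(-2) = 290 - (-1 + 5*(-2)) = 290 - (-1 - 10) = 290 - 1*(-11) = 290 + 11 = 301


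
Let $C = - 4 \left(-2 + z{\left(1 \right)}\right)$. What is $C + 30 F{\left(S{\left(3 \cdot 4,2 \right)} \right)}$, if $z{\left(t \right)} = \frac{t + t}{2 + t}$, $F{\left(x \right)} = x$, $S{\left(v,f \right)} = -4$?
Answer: $- \frac{344}{3} \approx -114.67$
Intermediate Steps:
$z{\left(t \right)} = \frac{2 t}{2 + t}$
$C = \frac{16}{3}$ ($C = - 4 \left(-2 + 2 \cdot 1 \frac{1}{2 + 1}\right) = - 4 \left(-2 + 2 \cdot 1 \cdot \frac{1}{3}\right) = - 4 \left(-2 + \frac{2}{3}\right) = \left(-4\right) \left(- \frac{4}{3}\right) = \frac{16}{3} \approx 5.3333$)
$C + 30 F{\left(S{\left(3 \cdot 4,2 \right)} \right)} = \frac{16}{3} + 30 \left(-4\right) = \frac{16}{3} - 120 = - \frac{344}{3}$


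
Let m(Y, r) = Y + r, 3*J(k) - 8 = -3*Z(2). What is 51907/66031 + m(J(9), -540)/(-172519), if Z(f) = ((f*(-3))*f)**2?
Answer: 26999798563/34174806267 ≈ 0.79005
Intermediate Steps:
Z(f) = 9*f**4 (Z(f) = ((-3*f)*f)**2 = (-3*f**2)**2 = 9*f**4)
J(k) = -424/3 (J(k) = 8/3 + (-27*2**4)/3 = 8/3 + (-27*16)/3 = 8/3 + (-3*144)/3 = 8/3 + (1/3)*(-432) = 8/3 - 144 = -424/3)
51907/66031 + m(J(9), -540)/(-172519) = 51907/66031 + (-424/3 - 540)/(-172519) = 51907*(1/66031) - 2044/3*(-1/172519) = 51907/66031 + 2044/517557 = 26999798563/34174806267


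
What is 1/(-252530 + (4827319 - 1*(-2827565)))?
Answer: 1/7402354 ≈ 1.3509e-7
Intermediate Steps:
1/(-252530 + (4827319 - 1*(-2827565))) = 1/(-252530 + (4827319 + 2827565)) = 1/(-252530 + 7654884) = 1/7402354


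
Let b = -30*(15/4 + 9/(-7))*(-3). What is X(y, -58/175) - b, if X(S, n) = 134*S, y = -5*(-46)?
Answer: 428375/14 ≈ 30598.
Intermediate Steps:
y = 230
b = 3105/14 (b = -30*(15*(¼) + 9*(-⅐))*(-3) = -30*(15/4 - 9/7)*(-3) = -30*69/28*(-3) = -1035/14*(-3) = 3105/14 ≈ 221.79)
X(y, -58/175) - b = 134*230 - 1*3105/14 = 30820 - 3105/14 = 428375/14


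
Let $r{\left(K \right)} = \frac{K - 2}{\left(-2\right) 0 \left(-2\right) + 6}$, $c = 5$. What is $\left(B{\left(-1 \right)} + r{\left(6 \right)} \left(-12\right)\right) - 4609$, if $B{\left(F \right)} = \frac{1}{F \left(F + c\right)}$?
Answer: $- \frac{18469}{4} \approx -4617.3$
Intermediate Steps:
$r{\left(K \right)} = - \frac{1}{3} + \frac{K}{6}$ ($r{\left(K \right)} = \frac{-2 + K}{0 \left(-2\right) + 6} = \frac{-2 + K}{0 + 6} = \frac{-2 + K}{6} = \left(-2 + K\right) \frac{1}{6} = - \frac{1}{3} + \frac{K}{6}$)
$B{\left(F \right)} = \frac{1}{F \left(5 + F\right)}$ ($B{\left(F \right)} = \frac{1}{F \left(F + 5\right)} = \frac{1}{F \left(5 + F\right)}$)
$\left(B{\left(-1 \right)} + r{\left(6 \right)} \left(-12\right)\right) - 4609 = \left(\frac{1}{\left(-1\right) \left(5 - 1\right)} + \left(- \frac{1}{3} + \frac{1}{6} \cdot 6\right) \left(-12\right)\right) - 4609 = \left(- \frac{1}{4} + \left(- \frac{1}{3} + 1\right) \left(-12\right)\right) - 4609 = \left(\left(-1\right) \frac{1}{4} + \frac{2}{3} \left(-12\right)\right) - 4609 = \left(- \frac{1}{4} - 8\right) - 4609 = - \frac{33}{4} - 4609 = - \frac{18469}{4}$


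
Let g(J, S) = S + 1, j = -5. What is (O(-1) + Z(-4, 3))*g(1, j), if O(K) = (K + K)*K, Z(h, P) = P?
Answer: -20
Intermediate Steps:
g(J, S) = 1 + S
O(K) = 2*K² (O(K) = (2*K)*K = 2*K²)
(O(-1) + Z(-4, 3))*g(1, j) = (2*(-1)² + 3)*(1 - 5) = (2*1 + 3)*(-4) = (2 + 3)*(-4) = 5*(-4) = -20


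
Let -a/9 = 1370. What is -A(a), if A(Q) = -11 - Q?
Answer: -12319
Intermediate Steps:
a = -12330 (a = -9*1370 = -12330)
-A(a) = -(-11 - 1*(-12330)) = -(-11 + 12330) = -1*12319 = -12319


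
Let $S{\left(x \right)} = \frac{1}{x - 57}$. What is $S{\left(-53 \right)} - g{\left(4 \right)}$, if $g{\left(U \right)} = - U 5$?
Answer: $\frac{2199}{110} \approx 19.991$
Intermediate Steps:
$g{\left(U \right)} = - 5 U$
$S{\left(x \right)} = \frac{1}{-57 + x}$
$S{\left(-53 \right)} - g{\left(4 \right)} = \frac{1}{-57 - 53} - \left(-5\right) 4 = \frac{1}{-110} - -20 = - \frac{1}{110} + 20 = \frac{2199}{110}$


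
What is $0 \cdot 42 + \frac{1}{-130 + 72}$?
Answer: $- \frac{1}{58} \approx -0.017241$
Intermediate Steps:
$0 \cdot 42 + \frac{1}{-130 + 72} = 0 + \frac{1}{-58} = 0 - \frac{1}{58} = - \frac{1}{58}$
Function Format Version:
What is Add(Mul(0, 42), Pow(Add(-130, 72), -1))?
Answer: Rational(-1, 58) ≈ -0.017241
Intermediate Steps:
Add(Mul(0, 42), Pow(Add(-130, 72), -1)) = Add(0, Pow(-58, -1)) = Add(0, Rational(-1, 58)) = Rational(-1, 58)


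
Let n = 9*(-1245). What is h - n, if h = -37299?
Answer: -26094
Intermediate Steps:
n = -11205
h - n = -37299 - 1*(-11205) = -37299 + 11205 = -26094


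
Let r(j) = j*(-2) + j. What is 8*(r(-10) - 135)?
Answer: -1000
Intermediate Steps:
r(j) = -j (r(j) = -2*j + j = -j)
8*(r(-10) - 135) = 8*(-1*(-10) - 135) = 8*(10 - 135) = 8*(-125) = -1000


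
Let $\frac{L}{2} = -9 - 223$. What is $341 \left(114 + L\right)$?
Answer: $-119350$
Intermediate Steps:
$L = -464$ ($L = 2 \left(-9 - 223\right) = 2 \left(-232\right) = -464$)
$341 \left(114 + L\right) = 341 \left(114 - 464\right) = 341 \left(-350\right) = -119350$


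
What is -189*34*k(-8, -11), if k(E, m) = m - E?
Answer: 19278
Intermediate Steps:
-189*34*k(-8, -11) = -189*34*(-11 - 1*(-8)) = -6426*(-11 + 8) = -6426*(-3) = -1*(-19278) = 19278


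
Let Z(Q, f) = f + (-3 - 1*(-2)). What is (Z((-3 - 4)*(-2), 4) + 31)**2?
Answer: 1156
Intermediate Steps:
Z(Q, f) = -1 + f (Z(Q, f) = f + (-3 + 2) = f - 1 = -1 + f)
(Z((-3 - 4)*(-2), 4) + 31)**2 = ((-1 + 4) + 31)**2 = (3 + 31)**2 = 34**2 = 1156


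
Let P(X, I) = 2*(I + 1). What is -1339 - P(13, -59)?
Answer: -1223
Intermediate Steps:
P(X, I) = 2 + 2*I (P(X, I) = 2*(1 + I) = 2 + 2*I)
-1339 - P(13, -59) = -1339 - (2 + 2*(-59)) = -1339 - (2 - 118) = -1339 - 1*(-116) = -1339 + 116 = -1223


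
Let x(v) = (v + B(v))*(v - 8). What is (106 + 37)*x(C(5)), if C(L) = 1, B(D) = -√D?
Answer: 0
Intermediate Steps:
x(v) = (-8 + v)*(v - √v) (x(v) = (v - √v)*(v - 8) = (v - √v)*(-8 + v) = (-8 + v)*(v - √v))
(106 + 37)*x(C(5)) = (106 + 37)*(1² - 1^(3/2) - 8*1 + 8*√1) = 143*(1 - 1*1 - 8 + 8*1) = 143*(1 - 1 - 8 + 8) = 143*0 = 0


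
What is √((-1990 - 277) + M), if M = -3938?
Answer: I*√6205 ≈ 78.772*I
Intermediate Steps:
√((-1990 - 277) + M) = √((-1990 - 277) - 3938) = √(-2267 - 3938) = √(-6205) = I*√6205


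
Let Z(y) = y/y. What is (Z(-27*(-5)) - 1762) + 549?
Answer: -1212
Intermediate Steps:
Z(y) = 1
(Z(-27*(-5)) - 1762) + 549 = (1 - 1762) + 549 = -1761 + 549 = -1212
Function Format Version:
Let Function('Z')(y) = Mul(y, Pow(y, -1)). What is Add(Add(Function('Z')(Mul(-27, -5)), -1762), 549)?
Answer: -1212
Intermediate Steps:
Function('Z')(y) = 1
Add(Add(Function('Z')(Mul(-27, -5)), -1762), 549) = Add(Add(1, -1762), 549) = Add(-1761, 549) = -1212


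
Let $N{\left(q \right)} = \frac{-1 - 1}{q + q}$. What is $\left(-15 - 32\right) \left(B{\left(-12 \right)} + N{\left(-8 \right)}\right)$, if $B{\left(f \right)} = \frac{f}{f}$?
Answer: $- \frac{423}{8} \approx -52.875$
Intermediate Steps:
$N{\left(q \right)} = - \frac{1}{q}$ ($N{\left(q \right)} = - \frac{2}{2 q} = - 2 \frac{1}{2 q} = - \frac{1}{q}$)
$B{\left(f \right)} = 1$
$\left(-15 - 32\right) \left(B{\left(-12 \right)} + N{\left(-8 \right)}\right) = \left(-15 - 32\right) \left(1 - \frac{1}{-8}\right) = \left(-15 - 32\right) \left(1 - - \frac{1}{8}\right) = - 47 \left(1 + \frac{1}{8}\right) = \left(-47\right) \frac{9}{8} = - \frac{423}{8}$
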